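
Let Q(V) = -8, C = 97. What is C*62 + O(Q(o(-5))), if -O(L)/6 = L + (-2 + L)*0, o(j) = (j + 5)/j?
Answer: 6062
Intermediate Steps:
o(j) = (5 + j)/j
O(L) = -6*L (O(L) = -6*(L + (-2 + L)*0) = -6*(L + 0) = -6*L)
C*62 + O(Q(o(-5))) = 97*62 - 6*(-8) = 6014 + 48 = 6062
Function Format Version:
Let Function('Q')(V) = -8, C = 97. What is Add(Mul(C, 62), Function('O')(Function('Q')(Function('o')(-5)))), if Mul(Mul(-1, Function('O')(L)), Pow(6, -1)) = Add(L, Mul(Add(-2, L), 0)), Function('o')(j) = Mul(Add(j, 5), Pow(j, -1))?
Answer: 6062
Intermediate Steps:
Function('o')(j) = Mul(Pow(j, -1), Add(5, j)) (Function('o')(j) = Mul(Add(5, j), Pow(j, -1)) = Mul(Pow(j, -1), Add(5, j)))
Function('O')(L) = Mul(-6, L) (Function('O')(L) = Mul(-6, Add(L, Mul(Add(-2, L), 0))) = Mul(-6, Add(L, 0)) = Mul(-6, L))
Add(Mul(C, 62), Function('O')(Function('Q')(Function('o')(-5)))) = Add(Mul(97, 62), Mul(-6, -8)) = Add(6014, 48) = 6062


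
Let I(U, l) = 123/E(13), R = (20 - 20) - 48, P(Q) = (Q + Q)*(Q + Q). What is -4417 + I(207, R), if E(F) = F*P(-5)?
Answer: -5741977/1300 ≈ -4416.9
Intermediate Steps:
P(Q) = 4*Q**2 (P(Q) = (2*Q)*(2*Q) = 4*Q**2)
R = -48 (R = 0 - 48 = -48)
E(F) = 100*F (E(F) = F*(4*(-5)**2) = F*(4*25) = F*100 = 100*F)
I(U, l) = 123/1300 (I(U, l) = 123/((100*13)) = 123/1300)
-4417 + I(207, R) = -4417 + 123/1300 = -5741977/1300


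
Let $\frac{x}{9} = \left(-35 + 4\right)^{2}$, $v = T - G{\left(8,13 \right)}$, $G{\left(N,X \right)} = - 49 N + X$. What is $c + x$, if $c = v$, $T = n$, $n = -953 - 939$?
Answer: $7136$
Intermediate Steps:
$G{\left(N,X \right)} = X - 49 N$
$n = -1892$
$T = -1892$
$v = -1513$ ($v = -1892 - \left(13 - 392\right) = -1892 - -379 = -1892 + 379 = -1513$)
$c = -1513$
$x = 8649$ ($x = 9 \left(-35 + 4\right)^{2} = 9 \left(-31\right)^{2} = 9 \cdot 961 = 8649$)
$c + x = -1513 + 8649 = 7136$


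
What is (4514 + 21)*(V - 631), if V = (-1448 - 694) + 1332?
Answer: -6534935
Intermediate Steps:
V = -810 (V = -2142 + 1332 = -810)
(4514 + 21)*(V - 631) = (4514 + 21)*(-810 - 631) = 4535*(-1441) = -6534935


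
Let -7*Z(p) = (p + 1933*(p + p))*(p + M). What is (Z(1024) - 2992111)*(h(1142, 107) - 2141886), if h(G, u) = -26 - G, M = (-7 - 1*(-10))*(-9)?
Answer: 8505509914640062/7 ≈ 1.2151e+15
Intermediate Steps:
M = -27 (M = (-7 + 10)*(-9) = 3*(-9) = -27)
Z(p) = -3867*p*(-27 + p)/7 (Z(p) = -(p + 1933*(p + p))*(p - 27)/7 = -(p + 1933*(2*p))*(-27 + p)/7 = -(p + 3866*p)*(-27 + p)/7 = -3867*p*(-27 + p)/7)
(Z(1024) - 2992111)*(h(1142, 107) - 2141886) = ((3867/7)*1024*(27 - 1*1024) - 2992111)*((-26 - 1*1142) - 2141886) = ((3867/7)*1024*(27 - 1024) - 2992111)*((-26 - 1142) - 2141886) = ((3867/7)*1024*(-997) - 2992111)*(-1168 - 2141886) = (-3947928576/7 - 2992111)*(-2143054) = -3968873353/7*(-2143054) = 8505509914640062/7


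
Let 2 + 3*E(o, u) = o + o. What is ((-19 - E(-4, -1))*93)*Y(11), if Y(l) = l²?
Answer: -176297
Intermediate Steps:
E(o, u) = -⅔ + 2*o/3 (E(o, u) = -⅔ + (o + o)/3 = -⅔ + (2*o)/3 = -⅔ + 2*o/3)
((-19 - E(-4, -1))*93)*Y(11) = ((-19 - (-⅔ + (⅔)*(-4)))*93)*11² = ((-19 - (-⅔ - 8/3))*93)*121 = ((-19 - 1*(-10/3))*93)*121 = ((-19 + 10/3)*93)*121 = -47/3*93*121 = -1457*121 = -176297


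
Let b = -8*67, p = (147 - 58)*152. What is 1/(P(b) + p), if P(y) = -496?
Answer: 1/13032 ≈ 7.6734e-5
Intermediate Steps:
p = 13528 (p = 89*152 = 13528)
b = -536
1/(P(b) + p) = 1/(-496 + 13528) = 1/13032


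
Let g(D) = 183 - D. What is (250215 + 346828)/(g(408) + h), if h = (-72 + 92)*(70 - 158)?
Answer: -597043/1985 ≈ -300.78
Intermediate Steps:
h = -1760 (h = 20*(-88) = -1760)
(250215 + 346828)/(g(408) + h) = (250215 + 346828)/((183 - 1*408) - 1760) = 597043/((183 - 408) - 1760) = 597043/(-225 - 1760) = 597043/(-1985) = 597043*(-1/1985) = -597043/1985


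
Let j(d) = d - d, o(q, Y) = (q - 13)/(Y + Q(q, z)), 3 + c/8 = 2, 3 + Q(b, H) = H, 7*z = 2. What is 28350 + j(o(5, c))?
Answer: 28350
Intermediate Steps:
z = 2/7 (z = (1/7)*2 = 2/7 ≈ 0.28571)
Q(b, H) = -3 + H
c = -8 (c = -24 + 8*2 = -24 + 16 = -8)
o(q, Y) = (-13 + q)/(-19/7 + Y) (o(q, Y) = (q - 13)/(Y + (-3 + 2/7)) = (-13 + q)/(Y - 19/7) = (-13 + q)/(-19/7 + Y))
j(d) = 0
28350 + j(o(5, c)) = 28350 + 0 = 28350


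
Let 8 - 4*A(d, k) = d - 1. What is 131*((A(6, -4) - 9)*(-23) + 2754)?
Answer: 1542525/4 ≈ 3.8563e+5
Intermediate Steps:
A(d, k) = 9/4 - d/4 (A(d, k) = 2 - (d - 1)/4 = 2 - (-1 + d)/4 = 2 + (¼ - d/4) = 9/4 - d/4)
131*((A(6, -4) - 9)*(-23) + 2754) = 131*(((9/4 - ¼*6) - 9)*(-23) + 2754) = 131*(((9/4 - 3/2) - 9)*(-23) + 2754) = 131*((¾ - 9)*(-23) + 2754) = 131*(-33/4*(-23) + 2754) = 131*(759/4 + 2754) = 131*(11775/4) = 1542525/4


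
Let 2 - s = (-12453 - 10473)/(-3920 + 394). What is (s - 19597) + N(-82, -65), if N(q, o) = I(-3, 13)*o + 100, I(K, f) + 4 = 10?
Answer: -35068718/1763 ≈ -19892.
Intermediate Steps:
s = -7937/1763 (s = 2 - (-12453 - 10473)/(-3920 + 394) = 2 - (-22926)/(-3526) = 2 - (-22926)*(-1)/3526 = 2 - 1*11463/1763 = 2 - 11463/1763 = -7937/1763 ≈ -4.5020)
I(K, f) = 6 (I(K, f) = -4 + 10 = 6)
N(q, o) = 100 + 6*o (N(q, o) = 6*o + 100 = 100 + 6*o)
(s - 19597) + N(-82, -65) = (-7937/1763 - 19597) + (100 + 6*(-65)) = -34557448/1763 + (100 - 390) = -34557448/1763 - 290 = -35068718/1763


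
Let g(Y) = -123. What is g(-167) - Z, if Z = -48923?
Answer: 48800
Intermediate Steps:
g(-167) - Z = -123 - 1*(-48923) = -123 + 48923 = 48800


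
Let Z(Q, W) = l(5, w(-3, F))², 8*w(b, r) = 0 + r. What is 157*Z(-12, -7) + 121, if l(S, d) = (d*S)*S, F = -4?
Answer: 98609/4 ≈ 24652.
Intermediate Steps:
w(b, r) = r/8 (w(b, r) = (0 + r)/8 = r/8)
l(S, d) = d*S² (l(S, d) = (S*d)*S = d*S²)
Z(Q, W) = 625/4 (Z(Q, W) = (((⅛)*(-4))*5²)² = (-½*25)² = (-25/2)² = 625/4)
157*Z(-12, -7) + 121 = 157*(625/4) + 121 = 98125/4 + 121 = 98609/4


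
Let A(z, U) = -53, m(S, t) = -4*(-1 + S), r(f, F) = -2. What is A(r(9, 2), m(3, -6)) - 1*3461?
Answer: -3514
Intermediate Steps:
m(S, t) = 4 - 4*S
A(r(9, 2), m(3, -6)) - 1*3461 = -53 - 1*3461 = -53 - 3461 = -3514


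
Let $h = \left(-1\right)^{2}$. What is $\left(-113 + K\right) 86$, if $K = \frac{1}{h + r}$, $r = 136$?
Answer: $- \frac{1331280}{137} \approx -9717.4$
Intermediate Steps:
$h = 1$
$K = \frac{1}{137}$ ($K = \frac{1}{1 + 136} = \frac{1}{137} \approx 0.0072993$)
$\left(-113 + K\right) 86 = \left(-113 + \frac{1}{137}\right) 86 = \left(- \frac{15480}{137}\right) 86 = - \frac{1331280}{137}$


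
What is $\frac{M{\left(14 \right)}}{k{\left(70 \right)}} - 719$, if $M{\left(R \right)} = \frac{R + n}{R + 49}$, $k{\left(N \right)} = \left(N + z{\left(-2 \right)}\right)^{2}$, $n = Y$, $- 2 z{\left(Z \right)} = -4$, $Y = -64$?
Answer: $- \frac{117409849}{163296} \approx -719.0$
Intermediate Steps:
$z{\left(Z \right)} = 2$ ($z{\left(Z \right)} = \left(- \frac{1}{2}\right) \left(-4\right) = 2$)
$n = -64$
$k{\left(N \right)} = \left(2 + N\right)^{2}$ ($k{\left(N \right)} = \left(N + 2\right)^{2} = \left(2 + N\right)^{2}$)
$M{\left(R \right)} = \frac{-64 + R}{49 + R}$ ($M{\left(R \right)} = \frac{R - 64}{R + 49} = \frac{-64 + R}{49 + R}$)
$\frac{M{\left(14 \right)}}{k{\left(70 \right)}} - 719 = \frac{\frac{1}{49 + 14} \left(-64 + 14\right)}{\left(2 + 70\right)^{2}} - 719 = \frac{\frac{1}{63} \left(-50\right)}{72^{2}} - 719 = \frac{\frac{1}{63} \left(-50\right)}{5184} - 719 = \left(- \frac{50}{63}\right) \frac{1}{5184} - 719 = - \frac{25}{163296} - 719 = - \frac{117409849}{163296}$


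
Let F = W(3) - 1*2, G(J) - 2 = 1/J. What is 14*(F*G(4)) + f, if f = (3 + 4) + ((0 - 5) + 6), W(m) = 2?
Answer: 8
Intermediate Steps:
G(J) = 2 + 1/J
F = 0 (F = 2 - 1*2 = 2 - 2 = 0)
f = 8 (f = 7 + (-5 + 6) = 7 + 1 = 8)
14*(F*G(4)) + f = 14*(0*(2 + 1/4)) + 8 = 14*(0*(2 + ¼)) + 8 = 14*(0*(9/4)) + 8 = 14*0 + 8 = 0 + 8 = 8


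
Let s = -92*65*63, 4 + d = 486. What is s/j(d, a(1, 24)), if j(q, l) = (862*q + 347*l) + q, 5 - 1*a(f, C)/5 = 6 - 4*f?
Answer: -376740/421171 ≈ -0.89451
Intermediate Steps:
d = 482 (d = -4 + 486 = 482)
a(f, C) = -5 + 20*f (a(f, C) = 25 - 5*(6 - 4*f) = 25 + (-30 + 20*f) = -5 + 20*f)
j(q, l) = 347*l + 863*q (j(q, l) = (347*l + 862*q) + q = 347*l + 863*q)
s = -376740 (s = -5980*63 = -376740)
s/j(d, a(1, 24)) = -376740/(347*(-5 + 20*1) + 863*482) = -376740/(347*(-5 + 20) + 415966) = -376740/(347*15 + 415966) = -376740/(5205 + 415966) = -376740/421171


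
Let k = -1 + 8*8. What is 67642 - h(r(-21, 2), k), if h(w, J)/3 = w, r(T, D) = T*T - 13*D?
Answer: 66397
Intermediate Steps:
r(T, D) = T² - 13*D
k = 63 (k = -1 + 64 = 63)
h(w, J) = 3*w
67642 - h(r(-21, 2), k) = 67642 - 3*((-21)² - 13*2) = 67642 - 3*(441 - 26) = 67642 - 3*415 = 67642 - 1*1245 = 67642 - 1245 = 66397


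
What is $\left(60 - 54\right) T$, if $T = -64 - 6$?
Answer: $-420$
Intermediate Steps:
$T = -70$
$\left(60 - 54\right) T = \left(60 - 54\right) \left(-70\right) = 6 \left(-70\right) = -420$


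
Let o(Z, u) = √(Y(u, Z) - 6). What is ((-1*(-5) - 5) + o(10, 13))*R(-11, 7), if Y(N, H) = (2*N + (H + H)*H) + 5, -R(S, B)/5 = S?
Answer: 825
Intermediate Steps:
R(S, B) = -5*S
Y(N, H) = 5 + 2*N + 2*H² (Y(N, H) = (2*N + (2*H)*H) + 5 = (2*N + 2*H²) + 5 = 5 + 2*N + 2*H²)
o(Z, u) = √(-1 + 2*u + 2*Z²) (o(Z, u) = √((5 + 2*u + 2*Z²) - 6) = √(-1 + 2*u + 2*Z²))
((-1*(-5) - 5) + o(10, 13))*R(-11, 7) = ((-1*(-5) - 5) + √(-1 + 2*13 + 2*10²))*(-5*(-11)) = ((5 - 5) + √(-1 + 26 + 2*100))*55 = (0 + √(-1 + 26 + 200))*55 = (0 + √225)*55 = (0 + 15)*55 = 15*55 = 825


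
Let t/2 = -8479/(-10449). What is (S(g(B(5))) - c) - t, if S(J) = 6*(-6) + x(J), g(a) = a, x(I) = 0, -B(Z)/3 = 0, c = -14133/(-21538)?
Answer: -8614737353/225050562 ≈ -38.279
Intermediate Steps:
c = 14133/21538 (c = -14133*(-1/21538) = 14133/21538 ≈ 0.65619)
B(Z) = 0 (B(Z) = -3*0 = 0)
S(J) = -36 (S(J) = 6*(-6) + 0 = -36 + 0 = -36)
t = 16958/10449 (t = 2*(-8479/(-10449)) = 2*(-8479*(-1/10449)) = 2*(8479/10449) = 16958/10449 ≈ 1.6229)
(S(g(B(5))) - c) - t = (-36 - 1*14133/21538) - 1*16958/10449 = (-36 - 14133/21538) - 16958/10449 = -789501/21538 - 16958/10449 = -8614737353/225050562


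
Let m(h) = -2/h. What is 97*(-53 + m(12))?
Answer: -30943/6 ≈ -5157.2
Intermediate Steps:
97*(-53 + m(12)) = 97*(-53 - 2/12) = 97*(-53 - 2*1/12) = 97*(-53 - 1/6) = 97*(-319/6) = -30943/6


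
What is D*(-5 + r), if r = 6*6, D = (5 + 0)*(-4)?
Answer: -620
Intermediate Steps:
D = -20 (D = 5*(-4) = -20)
r = 36
D*(-5 + r) = -20*(-5 + 36) = -20*31 = -620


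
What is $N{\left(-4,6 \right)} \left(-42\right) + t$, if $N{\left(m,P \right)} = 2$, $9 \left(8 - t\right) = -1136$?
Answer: $\frac{452}{9} \approx 50.222$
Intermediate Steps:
$t = \frac{1208}{9}$ ($t = 8 - - \frac{1136}{9} = 8 + \frac{1136}{9} = \frac{1208}{9} \approx 134.22$)
$N{\left(-4,6 \right)} \left(-42\right) + t = 2 \left(-42\right) + \frac{1208}{9} = -84 + \frac{1208}{9} = \frac{452}{9}$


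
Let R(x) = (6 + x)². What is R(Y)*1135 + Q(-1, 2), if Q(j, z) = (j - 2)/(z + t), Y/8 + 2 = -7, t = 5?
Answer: 34608417/7 ≈ 4.9441e+6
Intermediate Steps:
Y = -72 (Y = -16 + 8*(-7) = -16 - 56 = -72)
Q(j, z) = (-2 + j)/(5 + z) (Q(j, z) = (j - 2)/(z + 5) = (-2 + j)/(5 + z))
R(Y)*1135 + Q(-1, 2) = (6 - 72)²*1135 + (-2 - 1)/(5 + 2) = (-66)²*1135 - 3/7 = 4356*1135 + (⅐)*(-3) = 4944060 - 3/7 = 34608417/7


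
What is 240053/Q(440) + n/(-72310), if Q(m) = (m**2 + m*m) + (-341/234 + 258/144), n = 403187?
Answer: -129875530633451/26206554985030 ≈ -4.9558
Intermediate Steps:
Q(m) = 313/936 + 2*m**2 (Q(m) = (m**2 + m**2) + (-341*1/234 + 258*(1/144)) = 2*m**2 + (-341/234 + 43/24) = 2*m**2 + 313/936 = 313/936 + 2*m**2)
240053/Q(440) + n/(-72310) = 240053/(313/936 + 2*440**2) + 403187/(-72310) = 240053/(313/936 + 2*193600) + 403187*(-1/72310) = 240053/(313/936 + 387200) - 403187/72310 = 240053/(362419513/936) - 403187/72310 = 240053*(936/362419513) - 403187/72310 = 224689608/362419513 - 403187/72310 = -129875530633451/26206554985030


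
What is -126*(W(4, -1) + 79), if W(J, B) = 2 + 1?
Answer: -10332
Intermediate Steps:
W(J, B) = 3
-126*(W(4, -1) + 79) = -126*(3 + 79) = -126*82 = -10332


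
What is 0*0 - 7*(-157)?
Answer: 1099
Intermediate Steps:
0*0 - 7*(-157) = 0 + 1099 = 1099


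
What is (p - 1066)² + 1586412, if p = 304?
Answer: 2167056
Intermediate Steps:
(p - 1066)² + 1586412 = (304 - 1066)² + 1586412 = (-762)² + 1586412 = 580644 + 1586412 = 2167056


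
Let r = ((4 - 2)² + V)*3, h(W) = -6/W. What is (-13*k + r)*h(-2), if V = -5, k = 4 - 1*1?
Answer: -126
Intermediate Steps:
k = 3 (k = 4 - 1 = 3)
r = -3 (r = ((4 - 2)² - 5)*3 = (2² - 5)*3 = (4 - 5)*3 = -1*3 = -3)
(-13*k + r)*h(-2) = (-13*3 - 3)*(-6/(-2)) = (-39 - 3)*(-6*(-½)) = -42*3 = -126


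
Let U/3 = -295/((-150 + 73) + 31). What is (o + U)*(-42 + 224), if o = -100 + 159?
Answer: 327509/23 ≈ 14240.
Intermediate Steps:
U = 885/46 (U = 3*(-295/((-150 + 73) + 31)) = 3*(-295/(-77 + 31)) = 3*(-295/(-46)) = 3*(-295*(-1/46)) = 3*(295/46) = 885/46 ≈ 19.239)
o = 59
(o + U)*(-42 + 224) = (59 + 885/46)*(-42 + 224) = (3599/46)*182 = 327509/23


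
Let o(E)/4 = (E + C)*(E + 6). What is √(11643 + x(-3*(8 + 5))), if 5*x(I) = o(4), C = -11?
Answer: √11587 ≈ 107.64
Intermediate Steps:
o(E) = 4*(-11 + E)*(6 + E) (o(E) = 4*((E - 11)*(E + 6)) = 4*((-11 + E)*(6 + E)) = 4*(-11 + E)*(6 + E))
x(I) = -56 (x(I) = (-264 - 20*4 + 4*4²)/5 = (-264 - 80 + 4*16)/5 = (-264 - 80 + 64)/5 = (⅕)*(-280) = -56)
√(11643 + x(-3*(8 + 5))) = √(11643 - 56) = √11587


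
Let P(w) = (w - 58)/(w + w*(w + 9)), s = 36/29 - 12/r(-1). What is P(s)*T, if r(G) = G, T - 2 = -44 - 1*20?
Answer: 583451/64704 ≈ 9.0172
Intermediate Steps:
T = -62 (T = 2 + (-44 - 1*20) = 2 + (-44 - 20) = 2 - 64 = -62)
s = 384/29 (s = 36/29 - 12/(-1) = 36*(1/29) - 12*(-1) = 36/29 + 12 = 384/29 ≈ 13.241)
P(w) = (-58 + w)/(w + w*(9 + w))
P(s)*T = ((-58 + 384/29)/((384/29)*(10 + 384/29)))*(-62) = ((29/384)*(-1298/29)/(674/29))*(-62) = ((29/384)*(29/674)*(-1298/29))*(-62) = -18821/129408*(-62) = 583451/64704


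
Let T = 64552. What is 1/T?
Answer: 1/64552 ≈ 1.5491e-5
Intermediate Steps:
1/T = 1/64552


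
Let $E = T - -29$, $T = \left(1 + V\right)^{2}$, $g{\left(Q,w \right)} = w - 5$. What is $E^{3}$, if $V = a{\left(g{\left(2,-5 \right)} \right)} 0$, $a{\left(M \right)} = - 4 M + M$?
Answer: $27000$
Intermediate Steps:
$g{\left(Q,w \right)} = -5 + w$
$a{\left(M \right)} = - 3 M$
$V = 0$ ($V = - 3 \left(-5 - 5\right) 0 = \left(-3\right) \left(-10\right) 0 = 30 \cdot 0 = 0$)
$T = 1$ ($T = \left(1 + 0\right)^{2} = 1^{2} = 1$)
$E = 30$ ($E = 1 - -29 = 1 + 29 = 30$)
$E^{3} = 30^{3} = 27000$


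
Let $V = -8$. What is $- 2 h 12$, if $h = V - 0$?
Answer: $192$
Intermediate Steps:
$h = -8$ ($h = -8 - 0 = -8 + 0 = -8$)
$- 2 h 12 = \left(-2\right) \left(-8\right) 12 = 16 \cdot 12 = 192$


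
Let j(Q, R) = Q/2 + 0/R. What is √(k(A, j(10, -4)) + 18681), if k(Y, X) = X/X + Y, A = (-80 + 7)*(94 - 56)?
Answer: 2*√3977 ≈ 126.13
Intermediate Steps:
A = -2774 (A = -73*38 = -2774)
j(Q, R) = Q/2 (j(Q, R) = Q*(½) + 0 = Q/2 + 0 = Q/2)
k(Y, X) = 1 + Y
√(k(A, j(10, -4)) + 18681) = √((1 - 2774) + 18681) = √(-2773 + 18681) = √15908 = 2*√3977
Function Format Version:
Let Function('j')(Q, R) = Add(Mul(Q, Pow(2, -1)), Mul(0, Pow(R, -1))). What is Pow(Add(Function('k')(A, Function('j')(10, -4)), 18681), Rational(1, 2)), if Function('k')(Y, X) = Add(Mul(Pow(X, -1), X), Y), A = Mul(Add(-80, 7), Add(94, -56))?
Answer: Mul(2, Pow(3977, Rational(1, 2))) ≈ 126.13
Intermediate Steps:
A = -2774 (A = Mul(-73, 38) = -2774)
Function('j')(Q, R) = Mul(Rational(1, 2), Q) (Function('j')(Q, R) = Add(Mul(Q, Rational(1, 2)), 0) = Add(Mul(Rational(1, 2), Q), 0) = Mul(Rational(1, 2), Q))
Function('k')(Y, X) = Add(1, Y)
Pow(Add(Function('k')(A, Function('j')(10, -4)), 18681), Rational(1, 2)) = Pow(Add(Add(1, -2774), 18681), Rational(1, 2)) = Pow(Add(-2773, 18681), Rational(1, 2)) = Pow(15908, Rational(1, 2)) = Mul(2, Pow(3977, Rational(1, 2)))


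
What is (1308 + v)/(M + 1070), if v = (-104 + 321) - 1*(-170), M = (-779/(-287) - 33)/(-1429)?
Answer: 16955085/10703422 ≈ 1.5841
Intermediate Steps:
M = 212/10003 (M = (-779*(-1/287) - 33)*(-1/1429) = (19/7 - 33)*(-1/1429) = -212/7*(-1/1429) = 212/10003 ≈ 0.021194)
v = 387 (v = 217 + 170 = 387)
(1308 + v)/(M + 1070) = (1308 + 387)/(212/10003 + 1070) = 1695/(10703422/10003) = (10003/10703422)*1695 = 16955085/10703422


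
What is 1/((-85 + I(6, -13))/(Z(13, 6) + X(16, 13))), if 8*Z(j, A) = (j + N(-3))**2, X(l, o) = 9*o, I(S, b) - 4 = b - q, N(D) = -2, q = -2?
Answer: -1057/736 ≈ -1.4361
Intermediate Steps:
I(S, b) = 6 + b (I(S, b) = 4 + (b - 1*(-2)) = 4 + (b + 2) = 4 + (2 + b) = 6 + b)
Z(j, A) = (-2 + j)**2/8 (Z(j, A) = (j - 2)**2/8 = (-2 + j)**2/8)
1/((-85 + I(6, -13))/(Z(13, 6) + X(16, 13))) = 1/((-85 + (6 - 13))/((-2 + 13)**2/8 + 9*13)) = 1/((-85 - 7)/((1/8)*11**2 + 117)) = 1/(-92/((1/8)*121 + 117)) = 1/(-92/(121/8 + 117)) = 1/(-92/1057/8) = 1/(-92*8/1057) = 1/(-736/1057) = -1057/736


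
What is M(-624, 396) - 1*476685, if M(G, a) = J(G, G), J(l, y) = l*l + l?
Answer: -87933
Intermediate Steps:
J(l, y) = l + l² (J(l, y) = l² + l = l + l²)
M(G, a) = G*(1 + G)
M(-624, 396) - 1*476685 = -624*(1 - 624) - 1*476685 = -624*(-623) - 476685 = 388752 - 476685 = -87933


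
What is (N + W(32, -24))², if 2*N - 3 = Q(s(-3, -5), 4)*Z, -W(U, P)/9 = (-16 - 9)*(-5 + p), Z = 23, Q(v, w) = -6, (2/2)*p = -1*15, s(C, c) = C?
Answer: 83448225/4 ≈ 2.0862e+7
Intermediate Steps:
p = -15 (p = -1*15 = -15)
W(U, P) = -4500 (W(U, P) = -9*(-16 - 9)*(-5 - 15) = -(-225)*(-20) = -9*500 = -4500)
N = -135/2 (N = 3/2 + (-6*23)/2 = 3/2 + (½)*(-138) = 3/2 - 69 = -135/2 ≈ -67.500)
(N + W(32, -24))² = (-135/2 - 4500)² = (-9135/2)² = 83448225/4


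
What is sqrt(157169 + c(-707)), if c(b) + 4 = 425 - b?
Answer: sqrt(158297) ≈ 397.87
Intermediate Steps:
c(b) = 421 - b (c(b) = -4 + (425 - b) = 421 - b)
sqrt(157169 + c(-707)) = sqrt(157169 + (421 - 1*(-707))) = sqrt(157169 + (421 + 707)) = sqrt(157169 + 1128) = sqrt(158297)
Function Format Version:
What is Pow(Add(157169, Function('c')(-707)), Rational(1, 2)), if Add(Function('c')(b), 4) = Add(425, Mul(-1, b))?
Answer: Pow(158297, Rational(1, 2)) ≈ 397.87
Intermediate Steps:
Function('c')(b) = Add(421, Mul(-1, b)) (Function('c')(b) = Add(-4, Add(425, Mul(-1, b))) = Add(421, Mul(-1, b)))
Pow(Add(157169, Function('c')(-707)), Rational(1, 2)) = Pow(Add(157169, Add(421, Mul(-1, -707))), Rational(1, 2)) = Pow(Add(157169, Add(421, 707)), Rational(1, 2)) = Pow(Add(157169, 1128), Rational(1, 2)) = Pow(158297, Rational(1, 2))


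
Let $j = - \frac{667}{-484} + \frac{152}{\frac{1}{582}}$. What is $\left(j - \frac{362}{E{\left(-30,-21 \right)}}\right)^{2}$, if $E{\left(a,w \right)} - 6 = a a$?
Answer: $\frac{376209605857446075625}{48071439504} \approx 7.8261 \cdot 10^{9}$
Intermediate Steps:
$E{\left(a,w \right)} = 6 + a^{2}$ ($E{\left(a,w \right)} = 6 + a a = 6 + a^{2}$)
$j = \frac{42817243}{484}$ ($j = \left(-667\right) \left(- \frac{1}{484}\right) + 152 \frac{1}{\frac{1}{582}} = \frac{667}{484} + 152 \cdot 582 = \frac{667}{484} + 88464 = \frac{42817243}{484} \approx 88465.0$)
$\left(j - \frac{362}{E{\left(-30,-21 \right)}}\right)^{2} = \left(\frac{42817243}{484} - \frac{362}{6 + \left(-30\right)^{2}}\right)^{2} = \left(\frac{42817243}{484} - \frac{362}{6 + 900}\right)^{2} = \left(\frac{42817243}{484} - \frac{362}{906}\right)^{2} = \left(\frac{42817243}{484} - \frac{181}{453}\right)^{2} = \left(\frac{19396123475}{219252}\right)^{2} = \frac{376209605857446075625}{48071439504}$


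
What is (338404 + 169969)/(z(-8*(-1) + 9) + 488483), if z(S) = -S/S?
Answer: 508373/488482 ≈ 1.0407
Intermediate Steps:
z(S) = -1 (z(S) = -1*1 = -1)
(338404 + 169969)/(z(-8*(-1) + 9) + 488483) = (338404 + 169969)/(-1 + 488483) = 508373/488482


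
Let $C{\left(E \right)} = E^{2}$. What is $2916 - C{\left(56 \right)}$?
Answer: $-220$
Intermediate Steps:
$2916 - C{\left(56 \right)} = 2916 - 56^{2} = 2916 - 3136 = -220$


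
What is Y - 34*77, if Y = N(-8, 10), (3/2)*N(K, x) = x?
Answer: -7834/3 ≈ -2611.3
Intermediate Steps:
N(K, x) = 2*x/3
Y = 20/3 (Y = (⅔)*10 = 20/3 ≈ 6.6667)
Y - 34*77 = 20/3 - 34*77 = 20/3 - 2618 = -7834/3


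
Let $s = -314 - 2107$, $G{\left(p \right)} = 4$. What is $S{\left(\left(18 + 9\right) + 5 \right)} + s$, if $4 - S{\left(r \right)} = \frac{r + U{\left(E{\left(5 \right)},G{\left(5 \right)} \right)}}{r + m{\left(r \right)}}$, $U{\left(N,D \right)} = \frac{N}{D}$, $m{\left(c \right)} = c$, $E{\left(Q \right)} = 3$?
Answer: $- \frac{618883}{256} \approx -2417.5$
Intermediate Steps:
$S{\left(r \right)} = 4 - \frac{\frac{3}{4} + r}{2 r}$ ($S{\left(r \right)} = 4 - \frac{r + \frac{3}{4}}{r + r} = 4 - \frac{r + 3 \cdot \frac{1}{4}}{2 r} = 4 - \left(r + \frac{3}{4}\right) \frac{1}{2 r} = 4 - \left(\frac{3}{4} + r\right) \frac{1}{2 r} = 4 - \frac{\frac{3}{4} + r}{2 r}$)
$s = -2421$ ($s = -314 - 2107 = -2421$)
$S{\left(\left(18 + 9\right) + 5 \right)} + s = \frac{-3 + 28 \left(\left(18 + 9\right) + 5\right)}{8 \left(\left(18 + 9\right) + 5\right)} - 2421 = \frac{-3 + 28 \left(27 + 5\right)}{8 \left(27 + 5\right)} - 2421 = \frac{-3 + 28 \cdot 32}{8 \cdot 32} - 2421 = \frac{1}{8} \cdot \frac{1}{32} \left(-3 + 896\right) - 2421 = \frac{1}{8} \cdot \frac{1}{32} \cdot 893 - 2421 = \frac{893}{256} - 2421 = - \frac{618883}{256}$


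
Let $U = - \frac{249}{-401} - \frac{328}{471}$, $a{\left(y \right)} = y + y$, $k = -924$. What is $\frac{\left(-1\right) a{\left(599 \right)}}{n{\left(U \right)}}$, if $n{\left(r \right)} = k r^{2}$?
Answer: $\frac{7122560176653}{31267236154} \approx 227.8$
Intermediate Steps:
$a{\left(y \right)} = 2 y$
$U = - \frac{14249}{188871}$ ($U = \left(-249\right) \left(- \frac{1}{401}\right) - \frac{328}{471} = \frac{249}{401} - \frac{328}{471} = - \frac{14249}{188871} \approx -0.075443$)
$n{\left(r \right)} = - 924 r^{2}$
$\frac{\left(-1\right) a{\left(599 \right)}}{n{\left(U \right)}} = \frac{\left(-1\right) 2 \cdot 599}{\left(-924\right) \left(- \frac{14249}{188871}\right)^{2}} = \frac{\left(-1\right) 1198}{\left(-924\right) \frac{203034001}{35672254641}} = - \frac{1198}{- \frac{62534472308}{11890751547}} = \left(-1198\right) \left(- \frac{11890751547}{62534472308}\right) = \frac{7122560176653}{31267236154}$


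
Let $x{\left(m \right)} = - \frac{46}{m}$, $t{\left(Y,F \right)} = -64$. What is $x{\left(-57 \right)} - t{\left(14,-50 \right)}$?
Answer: $\frac{3694}{57} \approx 64.807$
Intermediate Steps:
$x{\left(-57 \right)} - t{\left(14,-50 \right)} = - \frac{46}{-57} - -64 = \left(-46\right) \left(- \frac{1}{57}\right) + 64 = \frac{46}{57} + 64 = \frac{3694}{57}$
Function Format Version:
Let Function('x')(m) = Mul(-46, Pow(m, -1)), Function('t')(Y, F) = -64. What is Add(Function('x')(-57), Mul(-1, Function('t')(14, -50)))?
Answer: Rational(3694, 57) ≈ 64.807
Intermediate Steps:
Add(Function('x')(-57), Mul(-1, Function('t')(14, -50))) = Add(Mul(-46, Pow(-57, -1)), Mul(-1, -64)) = Add(Mul(-46, Rational(-1, 57)), 64) = Add(Rational(46, 57), 64) = Rational(3694, 57)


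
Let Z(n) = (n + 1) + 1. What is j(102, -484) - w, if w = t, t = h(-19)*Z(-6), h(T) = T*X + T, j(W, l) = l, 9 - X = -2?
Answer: -1396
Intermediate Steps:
X = 11 (X = 9 - 1*(-2) = 9 + 2 = 11)
h(T) = 12*T (h(T) = T*11 + T = 11*T + T = 12*T)
Z(n) = 2 + n (Z(n) = (1 + n) + 1 = 2 + n)
t = 912 (t = (12*(-19))*(2 - 6) = -228*(-4) = 912)
w = 912
j(102, -484) - w = -484 - 1*912 = -484 - 912 = -1396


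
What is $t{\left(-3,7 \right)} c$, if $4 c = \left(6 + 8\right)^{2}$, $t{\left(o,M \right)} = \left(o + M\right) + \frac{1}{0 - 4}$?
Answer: $\frac{735}{4} \approx 183.75$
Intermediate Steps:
$t{\left(o,M \right)} = - \frac{1}{4} + M + o$ ($t{\left(o,M \right)} = \left(M + o\right) + \frac{1}{-4} = \left(M + o\right) - \frac{1}{4} = - \frac{1}{4} + M + o$)
$c = 49$ ($c = \frac{\left(6 + 8\right)^{2}}{4} = \frac{14^{2}}{4} = \frac{1}{4} \cdot 196 = 49$)
$t{\left(-3,7 \right)} c = \left(- \frac{1}{4} + 7 - 3\right) 49 = \frac{15}{4} \cdot 49 = \frac{735}{4}$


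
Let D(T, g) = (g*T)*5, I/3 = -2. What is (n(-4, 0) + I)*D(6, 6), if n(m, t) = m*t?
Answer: -1080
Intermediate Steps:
I = -6 (I = 3*(-2) = -6)
D(T, g) = 5*T*g (D(T, g) = (T*g)*5 = 5*T*g)
(n(-4, 0) + I)*D(6, 6) = (-4*0 - 6)*(5*6*6) = (0 - 6)*180 = -6*180 = -1080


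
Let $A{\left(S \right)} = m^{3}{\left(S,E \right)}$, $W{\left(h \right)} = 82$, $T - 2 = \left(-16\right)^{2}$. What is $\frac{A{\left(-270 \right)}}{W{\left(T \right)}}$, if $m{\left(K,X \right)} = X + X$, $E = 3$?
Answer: $\frac{108}{41} \approx 2.6341$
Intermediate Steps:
$T = 258$ ($T = 2 + \left(-16\right)^{2} = 2 + 256 = 258$)
$m{\left(K,X \right)} = 2 X$
$A{\left(S \right)} = 216$ ($A{\left(S \right)} = \left(2 \cdot 3\right)^{3} = 6^{3} = 216$)
$\frac{A{\left(-270 \right)}}{W{\left(T \right)}} = \frac{216}{82} = 216 \cdot \frac{1}{82} = \frac{108}{41}$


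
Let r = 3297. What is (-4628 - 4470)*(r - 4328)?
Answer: 9380038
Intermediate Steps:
(-4628 - 4470)*(r - 4328) = (-4628 - 4470)*(3297 - 4328) = -9098*(-1031) = 9380038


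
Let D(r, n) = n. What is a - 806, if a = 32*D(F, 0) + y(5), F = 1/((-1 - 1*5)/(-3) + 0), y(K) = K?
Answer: -801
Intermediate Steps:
F = ½ (F = 1/((-1 - 5)*(-⅓) + 0) = 1/(-6*(-⅓) + 0) = 1/(2 + 0) = 1/2 = ½ ≈ 0.50000)
a = 5 (a = 32*0 + 5 = 0 + 5 = 5)
a - 806 = 5 - 806 = -801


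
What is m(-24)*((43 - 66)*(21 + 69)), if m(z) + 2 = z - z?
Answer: 4140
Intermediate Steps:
m(z) = -2 (m(z) = -2 + (z - z) = -2 + 0 = -2)
m(-24)*((43 - 66)*(21 + 69)) = -2*(43 - 66)*(21 + 69) = -(-46)*90 = -2*(-2070) = 4140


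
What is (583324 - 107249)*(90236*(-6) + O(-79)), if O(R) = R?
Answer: -257792232125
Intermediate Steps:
(583324 - 107249)*(90236*(-6) + O(-79)) = (583324 - 107249)*(90236*(-6) - 79) = 476075*(-541416 - 79) = 476075*(-541495) = -257792232125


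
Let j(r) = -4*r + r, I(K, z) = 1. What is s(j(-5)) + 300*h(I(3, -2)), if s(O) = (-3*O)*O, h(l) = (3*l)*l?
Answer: 225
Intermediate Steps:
j(r) = -3*r
h(l) = 3*l²
s(O) = -3*O²
s(j(-5)) + 300*h(I(3, -2)) = -3*(-3*(-5))² + 300*(3*1²) = -3*15² + 300*(3*1) = -3*225 + 300*3 = -675 + 900 = 225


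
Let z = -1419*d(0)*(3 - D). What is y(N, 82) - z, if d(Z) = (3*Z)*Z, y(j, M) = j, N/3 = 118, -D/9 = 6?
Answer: 354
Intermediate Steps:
D = -54 (D = -9*6 = -54)
N = 354 (N = 3*118 = 354)
d(Z) = 3*Z**2
z = 0 (z = -1419*3*0**2*(3 - 1*(-54)) = -1419*3*0*(3 + 54) = -0*57 = -1419*0 = 0)
y(N, 82) - z = 354 - 1*0 = 354 + 0 = 354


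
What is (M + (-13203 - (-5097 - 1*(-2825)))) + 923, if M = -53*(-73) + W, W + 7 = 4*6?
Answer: -6122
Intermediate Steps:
W = 17 (W = -7 + 4*6 = -7 + 24 = 17)
M = 3886 (M = -53*(-73) + 17 = 3869 + 17 = 3886)
(M + (-13203 - (-5097 - 1*(-2825)))) + 923 = (3886 + (-13203 - (-5097 - 1*(-2825)))) + 923 = (3886 + (-13203 - (-5097 + 2825))) + 923 = (3886 + (-13203 - 1*(-2272))) + 923 = (3886 + (-13203 + 2272)) + 923 = (3886 - 10931) + 923 = -7045 + 923 = -6122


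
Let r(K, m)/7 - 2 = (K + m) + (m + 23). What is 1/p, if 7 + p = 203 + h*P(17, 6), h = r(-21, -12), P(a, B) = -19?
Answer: 1/2856 ≈ 0.00035014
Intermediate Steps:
r(K, m) = 175 + 7*K + 14*m (r(K, m) = 14 + 7*((K + m) + (m + 23)) = 14 + 7*((K + m) + (23 + m)) = 14 + 7*(23 + K + 2*m) = 14 + (161 + 7*K + 14*m) = 175 + 7*K + 14*m)
h = -140 (h = 175 + 7*(-21) + 14*(-12) = 175 - 147 - 168 = -140)
p = 2856 (p = -7 + (203 - 140*(-19)) = -7 + (203 + 2660) = -7 + 2863 = 2856)
1/p = 1/2856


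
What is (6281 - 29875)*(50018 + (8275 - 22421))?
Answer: -846363968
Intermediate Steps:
(6281 - 29875)*(50018 + (8275 - 22421)) = -23594*(50018 - 14146) = -23594*35872 = -846363968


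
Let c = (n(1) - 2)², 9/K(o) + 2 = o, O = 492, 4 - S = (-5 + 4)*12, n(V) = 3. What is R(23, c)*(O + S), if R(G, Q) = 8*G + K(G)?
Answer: 655828/7 ≈ 93690.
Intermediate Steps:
S = 16 (S = 4 - (-5 + 4)*12 = 4 - (-1)*12 = 4 - 1*(-12) = 4 + 12 = 16)
K(o) = 9/(-2 + o)
c = 1 (c = (3 - 2)² = 1² = 1)
R(G, Q) = 8*G + 9/(-2 + G)
R(23, c)*(O + S) = ((9 + 8*23*(-2 + 23))/(-2 + 23))*(492 + 16) = ((9 + 8*23*21)/21)*508 = ((9 + 3864)/21)*508 = ((1/21)*3873)*508 = (1291/7)*508 = 655828/7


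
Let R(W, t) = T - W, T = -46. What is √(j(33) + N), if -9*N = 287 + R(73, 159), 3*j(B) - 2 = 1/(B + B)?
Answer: I*√78386/66 ≈ 4.242*I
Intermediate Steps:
R(W, t) = -46 - W
j(B) = ⅔ + 1/(6*B) (j(B) = ⅔ + 1/(3*(B + B)) = ⅔ + 1/(3*((2*B))) = ⅔ + (1/(2*B))/3 = ⅔ + 1/(6*B))
N = -56/3 (N = -(287 + (-46 - 1*73))/9 = -(287 + (-46 - 73))/9 = -(287 - 119)/9 = -⅑*168 = -56/3 ≈ -18.667)
√(j(33) + N) = √((⅙)*(1 + 4*33)/33 - 56/3) = √((⅙)*(1/33)*(1 + 132) - 56/3) = √((⅙)*(1/33)*133 - 56/3) = √(133/198 - 56/3) = √(-3563/198) = I*√78386/66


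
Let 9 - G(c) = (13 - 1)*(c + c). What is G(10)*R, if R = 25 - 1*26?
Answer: 231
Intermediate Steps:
R = -1 (R = 25 - 26 = -1)
G(c) = 9 - 24*c (G(c) = 9 - (13 - 1)*(c + c) = 9 - 12*2*c = 9 - 24*c)
G(10)*R = (9 - 24*10)*(-1) = (9 - 240)*(-1) = -231*(-1) = 231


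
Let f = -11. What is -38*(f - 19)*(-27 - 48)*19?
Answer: -1624500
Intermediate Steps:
-38*(f - 19)*(-27 - 48)*19 = -38*(-11 - 19)*(-27 - 48)*19 = -(-1140)*(-75)*19 = -38*2250*19 = -85500*19 = -1624500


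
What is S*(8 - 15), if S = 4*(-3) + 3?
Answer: 63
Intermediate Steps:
S = -9 (S = -12 + 3 = -9)
S*(8 - 15) = -9*(8 - 15) = -9*(-7) = 63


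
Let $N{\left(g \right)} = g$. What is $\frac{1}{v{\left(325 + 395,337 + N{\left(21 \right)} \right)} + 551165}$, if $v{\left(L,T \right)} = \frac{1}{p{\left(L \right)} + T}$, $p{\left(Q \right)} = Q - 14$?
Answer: $\frac{1064}{586439561} \approx 1.8143 \cdot 10^{-6}$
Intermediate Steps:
$p{\left(Q \right)} = -14 + Q$ ($p{\left(Q \right)} = Q - 14 = -14 + Q$)
$v{\left(L,T \right)} = \frac{1}{-14 + L + T}$ ($v{\left(L,T \right)} = \frac{1}{\left(-14 + L\right) + T} = \frac{1}{-14 + L + T}$)
$\frac{1}{v{\left(325 + 395,337 + N{\left(21 \right)} \right)} + 551165} = \frac{1}{\frac{1}{-14 + \left(325 + 395\right) + \left(337 + 21\right)} + 551165} = \frac{1}{\frac{1}{-14 + 720 + 358} + 551165} = \frac{1}{\frac{1}{1064} + 551165} = \frac{1}{\frac{586439561}{1064}} = \frac{1064}{586439561}$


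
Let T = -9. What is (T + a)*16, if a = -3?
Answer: -192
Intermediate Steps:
(T + a)*16 = (-9 - 3)*16 = -12*16 = -192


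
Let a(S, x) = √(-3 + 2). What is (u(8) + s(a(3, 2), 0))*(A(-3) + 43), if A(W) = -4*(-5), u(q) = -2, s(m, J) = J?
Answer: -126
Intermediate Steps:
a(S, x) = I (a(S, x) = √(-1) = I)
A(W) = 20
(u(8) + s(a(3, 2), 0))*(A(-3) + 43) = (-2 + 0)*(20 + 43) = -2*63 = -126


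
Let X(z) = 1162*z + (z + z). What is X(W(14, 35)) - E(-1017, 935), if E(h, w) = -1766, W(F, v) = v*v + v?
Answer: 1468406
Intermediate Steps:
W(F, v) = v + v² (W(F, v) = v² + v = v + v²)
X(z) = 1164*z (X(z) = 1162*z + 2*z = 1164*z)
X(W(14, 35)) - E(-1017, 935) = 1164*(35*(1 + 35)) - 1*(-1766) = 1164*(35*36) + 1766 = 1164*1260 + 1766 = 1466640 + 1766 = 1468406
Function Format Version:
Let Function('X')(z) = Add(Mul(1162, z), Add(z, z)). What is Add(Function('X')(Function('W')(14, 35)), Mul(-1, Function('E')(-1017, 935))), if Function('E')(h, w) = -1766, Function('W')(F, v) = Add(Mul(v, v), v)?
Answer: 1468406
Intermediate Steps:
Function('W')(F, v) = Add(v, Pow(v, 2)) (Function('W')(F, v) = Add(Pow(v, 2), v) = Add(v, Pow(v, 2)))
Function('X')(z) = Mul(1164, z) (Function('X')(z) = Add(Mul(1162, z), Mul(2, z)) = Mul(1164, z))
Add(Function('X')(Function('W')(14, 35)), Mul(-1, Function('E')(-1017, 935))) = Add(Mul(1164, Mul(35, Add(1, 35))), Mul(-1, -1766)) = Add(Mul(1164, Mul(35, 36)), 1766) = Add(Mul(1164, 1260), 1766) = Add(1466640, 1766) = 1468406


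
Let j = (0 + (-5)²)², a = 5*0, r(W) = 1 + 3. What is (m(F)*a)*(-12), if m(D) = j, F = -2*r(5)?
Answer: 0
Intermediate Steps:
r(W) = 4
F = -8 (F = -2*4 = -8)
a = 0
j = 625 (j = (0 + 25)² = 25² = 625)
m(D) = 625
(m(F)*a)*(-12) = (625*0)*(-12) = 0*(-12) = 0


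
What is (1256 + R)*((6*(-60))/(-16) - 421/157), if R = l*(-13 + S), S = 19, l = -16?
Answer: 3609340/157 ≈ 22989.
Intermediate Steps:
R = -96 (R = -16*(-13 + 19) = -16*6 = -96)
(1256 + R)*((6*(-60))/(-16) - 421/157) = (1256 - 96)*((6*(-60))/(-16) - 421/157) = 1160*(-360*(-1/16) - 421*1/157) = 1160*(45/2 - 421/157) = 1160*(6223/314) = 3609340/157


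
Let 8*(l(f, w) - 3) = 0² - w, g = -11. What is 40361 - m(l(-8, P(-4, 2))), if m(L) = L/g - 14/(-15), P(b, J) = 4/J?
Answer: 2421619/60 ≈ 40360.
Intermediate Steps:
l(f, w) = 3 - w/8 (l(f, w) = 3 + (0² - w)/8 = 3 + (0 - w)/8 = 3 + (-w)/8 = 3 - w/8)
m(L) = 14/15 - L/11 (m(L) = L/(-11) - 14/(-15) = L*(-1/11) - 14*(-1/15) = -L/11 + 14/15 = 14/15 - L/11)
40361 - m(l(-8, P(-4, 2))) = 40361 - (14/15 - (3 - 1/(2*2))/11) = 40361 - (14/15 - (3 - ⅛*2)/11) = 40361 - (14/15 - (3 - ¼)/11) = 40361 - (14/15 - 1/11*11/4) = 40361 - (14/15 - ¼) = 40361 - 1*41/60 = 40361 - 41/60 = 2421619/60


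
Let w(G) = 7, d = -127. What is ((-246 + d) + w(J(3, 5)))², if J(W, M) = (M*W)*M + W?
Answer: 133956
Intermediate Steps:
J(W, M) = W + W*M² (J(W, M) = W*M² + W = W + W*M²)
((-246 + d) + w(J(3, 5)))² = ((-246 - 127) + 7)² = (-373 + 7)² = (-366)² = 133956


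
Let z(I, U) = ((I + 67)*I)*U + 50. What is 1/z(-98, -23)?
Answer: -1/69824 ≈ -1.4322e-5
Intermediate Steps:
z(I, U) = 50 + I*U*(67 + I) (z(I, U) = ((67 + I)*I)*U + 50 = (I*(67 + I))*U + 50 = I*U*(67 + I) + 50 = 50 + I*U*(67 + I))
1/z(-98, -23) = 1/(50 - 23*(-98)**2 + 67*(-98)*(-23)) = 1/(50 - 23*9604 + 151018) = 1/(50 - 220892 + 151018) = 1/(-69824) = -1/69824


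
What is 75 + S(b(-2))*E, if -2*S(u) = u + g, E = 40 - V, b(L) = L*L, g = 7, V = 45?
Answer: 205/2 ≈ 102.50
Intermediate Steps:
b(L) = L²
E = -5 (E = 40 - 1*45 = 40 - 45 = -5)
S(u) = -7/2 - u/2 (S(u) = -(u + 7)/2 = -(7 + u)/2 = -7/2 - u/2)
75 + S(b(-2))*E = 75 + (-7/2 - ½*(-2)²)*(-5) = 75 + (-7/2 - ½*4)*(-5) = 75 + (-7/2 - 2)*(-5) = 75 - 11/2*(-5) = 75 + 55/2 = 205/2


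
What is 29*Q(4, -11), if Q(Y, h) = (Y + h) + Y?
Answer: -87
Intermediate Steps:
Q(Y, h) = h + 2*Y
29*Q(4, -11) = 29*(-11 + 2*4) = 29*(-11 + 8) = 29*(-3) = -87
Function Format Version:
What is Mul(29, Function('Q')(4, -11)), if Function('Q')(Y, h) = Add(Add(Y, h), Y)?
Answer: -87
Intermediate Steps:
Function('Q')(Y, h) = Add(h, Mul(2, Y))
Mul(29, Function('Q')(4, -11)) = Mul(29, Add(-11, Mul(2, 4))) = Mul(29, Add(-11, 8)) = Mul(29, -3) = -87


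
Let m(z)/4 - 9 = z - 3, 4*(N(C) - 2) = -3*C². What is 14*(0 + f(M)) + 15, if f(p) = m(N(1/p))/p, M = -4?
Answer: -3083/32 ≈ -96.344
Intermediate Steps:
N(C) = 2 - 3*C²/4 (N(C) = 2 + (-3*C²)/4 = 2 - 3*C²/4)
m(z) = 24 + 4*z (m(z) = 36 + 4*(z - 3) = 36 + 4*(-3 + z) = 36 + (-12 + 4*z) = 24 + 4*z)
f(p) = (32 - 3/p²)/p (f(p) = (24 + 4*(2 - 3/(4*p²)))/p = (24 + (8 - 3/p²))/p = (32 - 3/p²)/p)
14*(0 + f(M)) + 15 = 14*(0 + (-3/(-4)³ + 32/(-4))) + 15 = 14*(0 + (-3*(-1/64) + 32*(-¼))) + 15 = 14*(0 + (3/64 - 8)) + 15 = 14*(0 - 509/64) + 15 = 14*(-509/64) + 15 = -3563/32 + 15 = -3083/32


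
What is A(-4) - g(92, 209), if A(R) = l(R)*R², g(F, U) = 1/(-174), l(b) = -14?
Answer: -38975/174 ≈ -223.99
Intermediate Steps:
g(F, U) = -1/174
A(R) = -14*R²
A(-4) - g(92, 209) = -14*(-4)² - 1*(-1/174) = -14*16 + 1/174 = -224 + 1/174 = -38975/174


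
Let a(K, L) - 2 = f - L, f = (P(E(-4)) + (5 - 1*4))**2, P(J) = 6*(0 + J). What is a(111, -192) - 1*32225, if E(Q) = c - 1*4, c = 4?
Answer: -32030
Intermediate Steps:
E(Q) = 0 (E(Q) = 4 - 1*4 = 4 - 4 = 0)
P(J) = 6*J
f = 1 (f = (6*0 + (5 - 1*4))**2 = (0 + (5 - 4))**2 = (0 + 1)**2 = 1**2 = 1)
a(K, L) = 3 - L (a(K, L) = 2 + (1 - L) = 3 - L)
a(111, -192) - 1*32225 = (3 - 1*(-192)) - 1*32225 = (3 + 192) - 32225 = 195 - 32225 = -32030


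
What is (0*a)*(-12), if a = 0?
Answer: 0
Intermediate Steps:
(0*a)*(-12) = (0*0)*(-12) = 0*(-12) = 0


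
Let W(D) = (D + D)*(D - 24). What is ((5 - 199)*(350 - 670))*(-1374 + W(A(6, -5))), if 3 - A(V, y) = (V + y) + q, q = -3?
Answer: -97093120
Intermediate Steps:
A(V, y) = 6 - V - y (A(V, y) = 3 - ((V + y) - 3) = 3 - (-3 + V + y) = 3 + (3 - V - y) = 6 - V - y)
W(D) = 2*D*(-24 + D) (W(D) = (2*D)*(-24 + D) = 2*D*(-24 + D))
((5 - 199)*(350 - 670))*(-1374 + W(A(6, -5))) = ((5 - 199)*(350 - 670))*(-1374 + 2*(6 - 1*6 - 1*(-5))*(-24 + (6 - 1*6 - 1*(-5)))) = (-194*(-320))*(-1374 + 2*(6 - 6 + 5)*(-24 + (6 - 6 + 5))) = 62080*(-1374 + 2*5*(-24 + 5)) = 62080*(-1374 + 2*5*(-19)) = 62080*(-1374 - 190) = 62080*(-1564) = -97093120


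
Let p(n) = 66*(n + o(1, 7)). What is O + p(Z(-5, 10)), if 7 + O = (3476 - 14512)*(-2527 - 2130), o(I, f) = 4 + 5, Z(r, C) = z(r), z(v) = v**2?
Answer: 51396889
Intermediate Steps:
Z(r, C) = r**2
o(I, f) = 9
O = 51394645 (O = -7 + (3476 - 14512)*(-2527 - 2130) = -7 - 11036*(-4657) = -7 + 51394652 = 51394645)
p(n) = 594 + 66*n (p(n) = 66*(n + 9) = 66*(9 + n) = 594 + 66*n)
O + p(Z(-5, 10)) = 51394645 + (594 + 66*(-5)**2) = 51394645 + (594 + 66*25) = 51394645 + (594 + 1650) = 51394645 + 2244 = 51396889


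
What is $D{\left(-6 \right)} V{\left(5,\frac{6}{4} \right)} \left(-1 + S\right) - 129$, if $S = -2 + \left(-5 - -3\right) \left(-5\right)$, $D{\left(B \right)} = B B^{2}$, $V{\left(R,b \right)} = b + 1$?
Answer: $-3909$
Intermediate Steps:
$V{\left(R,b \right)} = 1 + b$
$D{\left(B \right)} = B^{3}$
$S = 8$ ($S = -2 + \left(-5 + 3\right) \left(-5\right) = -2 - -10 = -2 + 10 = 8$)
$D{\left(-6 \right)} V{\left(5,\frac{6}{4} \right)} \left(-1 + S\right) - 129 = \left(-6\right)^{3} \left(1 + \frac{6}{4}\right) \left(-1 + 8\right) - 129 = - 216 \left(1 + 6 \cdot \frac{1}{4}\right) 7 - 129 = - 216 \left(1 + \frac{3}{2}\right) 7 - 129 = - 216 \cdot \frac{5}{2} \cdot 7 - 129 = \left(-216\right) \frac{35}{2} - 129 = -3780 - 129 = -3909$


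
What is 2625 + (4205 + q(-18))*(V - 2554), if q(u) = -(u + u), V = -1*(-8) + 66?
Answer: -10515055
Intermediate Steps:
V = 74 (V = 8 + 66 = 74)
q(u) = -2*u
2625 + (4205 + q(-18))*(V - 2554) = 2625 + (4205 - 2*(-18))*(74 - 2554) = 2625 + (4205 + 36)*(-2480) = 2625 + 4241*(-2480) = 2625 - 10517680 = -10515055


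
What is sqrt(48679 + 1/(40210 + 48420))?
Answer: sqrt(382387024303730)/88630 ≈ 220.63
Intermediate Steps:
sqrt(48679 + 1/(40210 + 48420)) = sqrt(48679 + 1/88630) = sqrt(4314419771/88630) = sqrt(382387024303730)/88630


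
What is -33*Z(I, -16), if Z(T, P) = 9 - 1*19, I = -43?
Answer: 330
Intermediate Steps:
Z(T, P) = -10 (Z(T, P) = 9 - 19 = -10)
-33*Z(I, -16) = -33*(-10) = 330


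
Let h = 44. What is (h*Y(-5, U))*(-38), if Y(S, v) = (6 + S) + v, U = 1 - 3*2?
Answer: 6688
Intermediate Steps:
U = -5 (U = 1 - 6 = -5)
Y(S, v) = 6 + S + v
(h*Y(-5, U))*(-38) = (44*(6 - 5 - 5))*(-38) = (44*(-4))*(-38) = -176*(-38) = 6688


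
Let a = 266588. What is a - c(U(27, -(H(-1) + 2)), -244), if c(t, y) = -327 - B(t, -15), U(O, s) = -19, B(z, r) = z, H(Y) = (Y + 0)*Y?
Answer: 266896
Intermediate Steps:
H(Y) = Y² (H(Y) = Y*Y = Y²)
c(t, y) = -327 - t
a - c(U(27, -(H(-1) + 2)), -244) = 266588 - (-327 - 1*(-19)) = 266588 - (-327 + 19) = 266588 - 1*(-308) = 266588 + 308 = 266896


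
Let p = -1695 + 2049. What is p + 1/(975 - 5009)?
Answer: 1428035/4034 ≈ 354.00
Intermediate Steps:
p = 354
p + 1/(975 - 5009) = 354 + 1/(975 - 5009) = 354 + 1/(-4034) = 354 - 1/4034 = 1428035/4034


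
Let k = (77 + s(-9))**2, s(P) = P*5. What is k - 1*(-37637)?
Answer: 38661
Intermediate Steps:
s(P) = 5*P
k = 1024 (k = (77 + 5*(-9))**2 = (77 - 45)**2 = 32**2 = 1024)
k - 1*(-37637) = 1024 - 1*(-37637) = 1024 + 37637 = 38661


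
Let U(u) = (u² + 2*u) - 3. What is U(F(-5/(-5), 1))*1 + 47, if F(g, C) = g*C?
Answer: 47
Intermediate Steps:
F(g, C) = C*g
U(u) = -3 + u² + 2*u
U(F(-5/(-5), 1))*1 + 47 = (-3 + (1*(-5/(-5)))² + 2*(1*(-5/(-5))))*1 + 47 = (-3 + (1*(-5*(-⅕)))² + 2*(1*(-5*(-⅕))))*1 + 47 = (-3 + (1*1)² + 2*(1*1))*1 + 47 = (-3 + 1² + 2*1)*1 + 47 = (-3 + 1 + 2)*1 + 47 = 0*1 + 47 = 0 + 47 = 47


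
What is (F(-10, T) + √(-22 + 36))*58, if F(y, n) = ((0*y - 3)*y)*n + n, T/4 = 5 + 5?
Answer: 71920 + 58*√14 ≈ 72137.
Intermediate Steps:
T = 40 (T = 4*(5 + 5) = 4*10 = 40)
F(y, n) = n - 3*n*y (F(y, n) = ((0 - 3)*y)*n + n = (-3*y)*n + n = -3*n*y + n = n - 3*n*y)
(F(-10, T) + √(-22 + 36))*58 = (40*(1 - 3*(-10)) + √(-22 + 36))*58 = (40*(1 + 30) + √14)*58 = (40*31 + √14)*58 = (1240 + √14)*58 = 71920 + 58*√14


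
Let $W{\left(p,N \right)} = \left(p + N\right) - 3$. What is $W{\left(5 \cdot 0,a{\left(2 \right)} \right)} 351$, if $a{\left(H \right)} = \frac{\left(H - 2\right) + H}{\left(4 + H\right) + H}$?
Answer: $- \frac{3861}{4} \approx -965.25$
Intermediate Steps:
$a{\left(H \right)} = \frac{-2 + 2 H}{4 + 2 H}$ ($a{\left(H \right)} = \frac{\left(-2 + H\right) + H}{4 + 2 H} = \frac{-2 + 2 H}{4 + 2 H}$)
$W{\left(p,N \right)} = -3 + N + p$ ($W{\left(p,N \right)} = \left(N + p\right) - 3 = -3 + N + p$)
$W{\left(5 \cdot 0,a{\left(2 \right)} \right)} 351 = \left(-3 + \frac{-1 + 2}{2 + 2} + 5 \cdot 0\right) 351 = \left(-3 + \frac{1}{4} \cdot 1 + 0\right) 351 = \left(-3 + \frac{1}{4} + 0\right) 351 = \left(- \frac{11}{4}\right) 351 = - \frac{3861}{4}$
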